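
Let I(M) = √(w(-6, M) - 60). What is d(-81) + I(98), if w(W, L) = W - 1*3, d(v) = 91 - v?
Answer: 172 + I*√69 ≈ 172.0 + 8.3066*I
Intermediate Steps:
w(W, L) = -3 + W (w(W, L) = W - 3 = -3 + W)
I(M) = I*√69 (I(M) = √((-3 - 6) - 60) = √(-9 - 60) = √(-69) = I*√69)
d(-81) + I(98) = (91 - 1*(-81)) + I*√69 = (91 + 81) + I*√69 = 172 + I*√69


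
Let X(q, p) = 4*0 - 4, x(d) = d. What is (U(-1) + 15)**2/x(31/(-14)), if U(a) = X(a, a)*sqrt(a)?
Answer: -2926/31 + 1680*I/31 ≈ -94.387 + 54.194*I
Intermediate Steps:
X(q, p) = -4 (X(q, p) = 0 - 4 = -4)
U(a) = -4*sqrt(a)
(U(-1) + 15)**2/x(31/(-14)) = (-4*I + 15)**2/((31/(-14))) = (-4*I + 15)**2/((31*(-1/14))) = (15 - 4*I)**2/(-31/14) = (15 - 4*I)**2*(-14/31) = -14*(15 - 4*I)**2/31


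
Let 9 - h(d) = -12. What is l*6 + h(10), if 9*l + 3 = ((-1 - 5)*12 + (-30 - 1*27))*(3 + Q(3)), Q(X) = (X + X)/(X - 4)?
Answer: 277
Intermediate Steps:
Q(X) = 2*X/(-4 + X) (Q(X) = (2*X)/(-4 + X) = 2*X/(-4 + X))
h(d) = 21 (h(d) = 9 - 1*(-12) = 9 + 12 = 21)
l = 128/3 (l = -1/3 + (((-1 - 5)*12 + (-30 - 1*27))*(3 + 2*3/(-4 + 3)))/9 = -1/3 + ((-6*12 + (-30 - 27))*(3 + 2*3/(-1)))/9 = -1/3 + ((-72 - 57)*(3 + 2*3*(-1)))/9 = -1/3 + (-129*(3 - 6))/9 = -1/3 + (-129*(-3))/9 = -1/3 + (1/9)*387 = -1/3 + 43 = 128/3 ≈ 42.667)
l*6 + h(10) = (128/3)*6 + 21 = 256 + 21 = 277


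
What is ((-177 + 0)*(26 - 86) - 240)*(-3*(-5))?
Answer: 155700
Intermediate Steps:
((-177 + 0)*(26 - 86) - 240)*(-3*(-5)) = (-177*(-60) - 240)*15 = (10620 - 240)*15 = 10380*15 = 155700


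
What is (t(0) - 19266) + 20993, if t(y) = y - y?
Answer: 1727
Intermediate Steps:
t(y) = 0
(t(0) - 19266) + 20993 = (0 - 19266) + 20993 = -19266 + 20993 = 1727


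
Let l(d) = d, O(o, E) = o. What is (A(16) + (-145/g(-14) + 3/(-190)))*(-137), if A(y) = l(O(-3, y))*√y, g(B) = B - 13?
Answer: 4670467/5130 ≈ 910.42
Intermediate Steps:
g(B) = -13 + B
A(y) = -3*√y
(A(16) + (-145/g(-14) + 3/(-190)))*(-137) = (-3*√16 + (-145/(-13 - 14) + 3/(-190)))*(-137) = (-3*4 + (-145/(-27) + 3*(-1/190)))*(-137) = (-12 + (-145*(-1/27) - 3/190))*(-137) = (-12 + (145/27 - 3/190))*(-137) = (-12 + 27469/5130)*(-137) = -34091/5130*(-137) = 4670467/5130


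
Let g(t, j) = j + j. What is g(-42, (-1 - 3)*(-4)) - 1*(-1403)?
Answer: 1435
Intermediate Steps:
g(t, j) = 2*j
g(-42, (-1 - 3)*(-4)) - 1*(-1403) = 2*((-1 - 3)*(-4)) - 1*(-1403) = 2*(-4*(-4)) + 1403 = 2*16 + 1403 = 32 + 1403 = 1435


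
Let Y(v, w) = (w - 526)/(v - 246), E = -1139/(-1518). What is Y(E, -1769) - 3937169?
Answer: -1465761226031/372289 ≈ -3.9372e+6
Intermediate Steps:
E = 1139/1518 (E = -1139*(-1/1518) = 1139/1518 ≈ 0.75033)
Y(v, w) = (-526 + w)/(-246 + v)
Y(E, -1769) - 3937169 = (-526 - 1769)/(-246 + 1139/1518) - 3937169 = -2295/(-372289/1518) - 3937169 = -1518/372289*(-2295) - 3937169 = 3483810/372289 - 3937169 = -1465761226031/372289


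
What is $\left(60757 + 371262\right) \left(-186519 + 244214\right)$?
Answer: $24925336205$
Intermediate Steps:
$\left(60757 + 371262\right) \left(-186519 + 244214\right) = 432019 \cdot 57695 = 24925336205$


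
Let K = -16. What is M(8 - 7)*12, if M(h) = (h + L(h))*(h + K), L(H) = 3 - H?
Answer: -540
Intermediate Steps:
M(h) = -48 + 3*h (M(h) = (h + (3 - h))*(h - 16) = 3*(-16 + h) = -48 + 3*h)
M(8 - 7)*12 = (-48 + 3*(8 - 7))*12 = (-48 + 3*1)*12 = (-48 + 3)*12 = -45*12 = -540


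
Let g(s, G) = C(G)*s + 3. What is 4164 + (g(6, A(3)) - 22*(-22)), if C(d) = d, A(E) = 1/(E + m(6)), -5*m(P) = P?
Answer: 13963/3 ≈ 4654.3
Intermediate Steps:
m(P) = -P/5
A(E) = 1/(-6/5 + E) (A(E) = 1/(E - ⅕*6) = 1/(E - 6/5) = 1/(-6/5 + E))
g(s, G) = 3 + G*s (g(s, G) = G*s + 3 = 3 + G*s)
4164 + (g(6, A(3)) - 22*(-22)) = 4164 + ((3 + (5/(-6 + 5*3))*6) - 22*(-22)) = 4164 + ((3 + (5/(-6 + 15))*6) + 484) = 4164 + ((3 + (5/9)*6) + 484) = 4164 + ((3 + 10/3) + 484) = 4164 + (19/3 + 484) = 4164 + 1471/3 = 13963/3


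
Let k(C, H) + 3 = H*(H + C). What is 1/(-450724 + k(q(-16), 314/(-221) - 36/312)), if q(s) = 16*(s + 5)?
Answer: -195364/88002547819 ≈ -2.2200e-6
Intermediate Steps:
q(s) = 80 + 16*s (q(s) = 16*(5 + s) = 80 + 16*s)
k(C, H) = -3 + H*(C + H) (k(C, H) = -3 + H*(H + C) = -3 + H*(C + H))
1/(-450724 + k(q(-16), 314/(-221) - 36/312)) = 1/(-450724 + (-3 + (314/(-221) - 36/312)² + (80 + 16*(-16))*(314/(-221) - 36/312))) = 1/(-450724 + (-3 + (314*(-1/221) - 36*1/312)² + (80 - 256)*(314*(-1/221) - 36*1/312))) = 1/(-450724 + (-3 + (-314/221 - 3/26)² - 176*(-314/221 - 3/26))) = 1/(-450724 + (-3 + (-679/442)² - 176*(-679/442))) = 1/(-450724 + (-3 + 461041/195364 + 59752/221)) = 1/(-450724 + 52695717/195364) = 1/(-88002547819/195364) = -195364/88002547819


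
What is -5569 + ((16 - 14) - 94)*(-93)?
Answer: 2987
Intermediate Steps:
-5569 + ((16 - 14) - 94)*(-93) = -5569 + (2 - 94)*(-93) = -5569 - 92*(-93) = -5569 + 8556 = 2987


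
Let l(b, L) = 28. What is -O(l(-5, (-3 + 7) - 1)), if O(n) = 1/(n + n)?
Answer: -1/56 ≈ -0.017857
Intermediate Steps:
O(n) = 1/(2*n)
-O(l(-5, (-3 + 7) - 1)) = -1/(2*28) = -1*1/56 = -1/56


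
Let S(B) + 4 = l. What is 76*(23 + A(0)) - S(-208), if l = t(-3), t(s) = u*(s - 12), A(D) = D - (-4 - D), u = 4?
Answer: 2116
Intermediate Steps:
A(D) = 4 + 2*D (A(D) = D + (4 + D) = 4 + 2*D)
t(s) = -48 + 4*s (t(s) = 4*(s - 12) = 4*(-12 + s) = -48 + 4*s)
l = -60 (l = -48 + 4*(-3) = -48 - 12 = -60)
S(B) = -64 (S(B) = -4 - 60 = -64)
76*(23 + A(0)) - S(-208) = 76*(23 + (4 + 2*0)) - 1*(-64) = 76*(23 + (4 + 0)) + 64 = 76*(23 + 4) + 64 = 76*27 + 64 = 2052 + 64 = 2116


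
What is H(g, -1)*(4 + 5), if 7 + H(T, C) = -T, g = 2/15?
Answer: -321/5 ≈ -64.200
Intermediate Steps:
g = 2/15 (g = 2*(1/15) = 2/15 ≈ 0.13333)
H(T, C) = -7 - T
H(g, -1)*(4 + 5) = (-7 - 1*2/15)*(4 + 5) = (-7 - 2/15)*9 = -107/15*9 = -321/5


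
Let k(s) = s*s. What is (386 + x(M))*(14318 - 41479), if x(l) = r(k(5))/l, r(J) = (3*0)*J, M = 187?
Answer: -10484146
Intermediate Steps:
k(s) = s²
r(J) = 0 (r(J) = 0*J = 0)
x(l) = 0 (x(l) = 0/l = 0)
(386 + x(M))*(14318 - 41479) = (386 + 0)*(14318 - 41479) = 386*(-27161) = -10484146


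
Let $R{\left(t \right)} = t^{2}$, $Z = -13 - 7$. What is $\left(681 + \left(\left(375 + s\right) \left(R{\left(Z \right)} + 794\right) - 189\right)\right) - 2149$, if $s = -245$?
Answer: $153563$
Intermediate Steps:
$Z = -20$
$\left(681 + \left(\left(375 + s\right) \left(R{\left(Z \right)} + 794\right) - 189\right)\right) - 2149 = \left(681 - \left(189 - \left(375 - 245\right) \left(\left(-20\right)^{2} + 794\right)\right)\right) - 2149 = \left(681 - \left(189 - 130 \left(400 + 794\right)\right)\right) - 2149 = \left(681 + \left(130 \cdot 1194 - 189\right)\right) - 2149 = \left(681 + \left(155220 - 189\right)\right) - 2149 = \left(681 + 155031\right) - 2149 = 155712 - 2149 = 153563$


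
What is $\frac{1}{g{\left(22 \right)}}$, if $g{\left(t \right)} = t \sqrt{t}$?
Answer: $\frac{\sqrt{22}}{484} \approx 0.0096909$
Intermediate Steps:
$g{\left(t \right)} = t^{\frac{3}{2}}$
$\frac{1}{g{\left(22 \right)}} = \frac{1}{22^{\frac{3}{2}}} = \frac{1}{22 \sqrt{22}} = \frac{\sqrt{22}}{484}$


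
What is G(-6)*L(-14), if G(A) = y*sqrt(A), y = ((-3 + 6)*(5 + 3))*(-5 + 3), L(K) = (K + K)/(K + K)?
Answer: -48*I*sqrt(6) ≈ -117.58*I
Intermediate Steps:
L(K) = 1 (L(K) = (2*K)/((2*K)) = (2*K)*(1/(2*K)) = 1)
y = -48 (y = (3*8)*(-2) = 24*(-2) = -48)
G(A) = -48*sqrt(A)
G(-6)*L(-14) = -48*I*sqrt(6)*1 = -48*I*sqrt(6)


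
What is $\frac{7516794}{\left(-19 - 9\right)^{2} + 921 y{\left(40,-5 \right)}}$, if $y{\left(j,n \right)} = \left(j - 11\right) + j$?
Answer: $\frac{7516794}{64333} \approx 116.84$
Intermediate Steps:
$y{\left(j,n \right)} = -11 + 2 j$ ($y{\left(j,n \right)} = \left(-11 + j\right) + j = -11 + 2 j$)
$\frac{7516794}{\left(-19 - 9\right)^{2} + 921 y{\left(40,-5 \right)}} = \frac{7516794}{\left(-19 - 9\right)^{2} + 921 \left(-11 + 2 \cdot 40\right)} = \frac{7516794}{\left(-28\right)^{2} + 921 \left(-11 + 80\right)} = \frac{7516794}{784 + 921 \cdot 69} = \frac{7516794}{784 + 63549} = \frac{7516794}{64333}$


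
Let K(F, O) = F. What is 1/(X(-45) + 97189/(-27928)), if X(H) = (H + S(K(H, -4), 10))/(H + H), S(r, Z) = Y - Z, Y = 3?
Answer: -1256760/3647377 ≈ -0.34457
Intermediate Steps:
S(r, Z) = 3 - Z
X(H) = (-7 + H)/(2*H) (X(H) = (H + (3 - 1*10))/(H + H) = (H + (3 - 10))/((2*H)) = (H - 7)*(1/(2*H)) = (-7 + H)*(1/(2*H)) = (-7 + H)/(2*H))
1/(X(-45) + 97189/(-27928)) = 1/((1/2)*(-7 - 45)/(-45) + 97189/(-27928)) = 1/((1/2)*(-1/45)*(-52) + 97189*(-1/27928)) = 1/(26/45 - 97189/27928) = 1/(-3647377/1256760) = -1256760/3647377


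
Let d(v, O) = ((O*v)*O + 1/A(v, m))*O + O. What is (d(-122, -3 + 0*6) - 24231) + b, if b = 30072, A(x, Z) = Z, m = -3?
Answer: 9133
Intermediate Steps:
d(v, O) = O + O*(-⅓ + v*O²) (d(v, O) = ((O*v)*O + 1/(-3))*O + O = (v*O² - ⅓)*O + O = (-⅓ + v*O²)*O + O = O*(-⅓ + v*O²) + O = O + O*(-⅓ + v*O²))
(d(-122, -3 + 0*6) - 24231) + b = ((-3 + 0*6)*(⅔ - 122*(-3 + 0*6)²) - 24231) + 30072 = ((-3 + 0)*(⅔ - 122*(-3 + 0)²) - 24231) + 30072 = (-3*(⅔ - 122*(-3)²) - 24231) + 30072 = (-3*(⅔ - 122*9) - 24231) + 30072 = (-3*(⅔ - 1098) - 24231) + 30072 = (-3*(-3292/3) - 24231) + 30072 = (3292 - 24231) + 30072 = -20939 + 30072 = 9133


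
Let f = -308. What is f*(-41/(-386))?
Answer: -6314/193 ≈ -32.715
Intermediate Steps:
f*(-41/(-386)) = -(-12628)/(-386) = -(-12628)*(-1)/386 = -308*41/386 = -6314/193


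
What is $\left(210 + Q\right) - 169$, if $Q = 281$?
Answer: $322$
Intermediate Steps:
$\left(210 + Q\right) - 169 = \left(210 + 281\right) - 169 = 491 - 169 = 322$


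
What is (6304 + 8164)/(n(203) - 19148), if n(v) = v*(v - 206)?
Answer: -14468/19757 ≈ -0.73230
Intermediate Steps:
n(v) = v*(-206 + v)
(6304 + 8164)/(n(203) - 19148) = (6304 + 8164)/(203*(-206 + 203) - 19148) = 14468/(203*(-3) - 19148) = 14468/(-609 - 19148) = 14468/(-19757) = 14468*(-1/19757) = -14468/19757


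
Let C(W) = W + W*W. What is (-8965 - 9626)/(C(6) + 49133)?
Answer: -18591/49175 ≈ -0.37806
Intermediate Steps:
C(W) = W + W²
(-8965 - 9626)/(C(6) + 49133) = (-8965 - 9626)/(6*(1 + 6) + 49133) = -18591/(6*7 + 49133) = -18591/(42 + 49133) = -18591/49175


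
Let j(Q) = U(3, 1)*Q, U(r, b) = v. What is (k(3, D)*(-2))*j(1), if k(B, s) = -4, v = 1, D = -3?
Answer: 8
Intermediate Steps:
U(r, b) = 1
j(Q) = Q (j(Q) = 1*Q = Q)
(k(3, D)*(-2))*j(1) = -4*(-2)*1 = 8*1 = 8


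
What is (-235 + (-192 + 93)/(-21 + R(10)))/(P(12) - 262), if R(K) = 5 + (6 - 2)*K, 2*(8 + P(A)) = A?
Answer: 1913/2112 ≈ 0.90578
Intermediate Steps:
P(A) = -8 + A/2
R(K) = 5 + 4*K
(-235 + (-192 + 93)/(-21 + R(10)))/(P(12) - 262) = (-235 + (-192 + 93)/(-21 + (5 + 4*10)))/((-8 + (½)*12) - 262) = (-235 - 99/(-21 + (5 + 40)))/((-8 + 6) - 262) = (-235 - 99/(-21 + 45))/(-2 - 262) = (-235 - 99/24)/(-264) = (-235 - 99*1/24)*(-1/264) = (-235 - 33/8)*(-1/264) = -1913/8*(-1/264) = 1913/2112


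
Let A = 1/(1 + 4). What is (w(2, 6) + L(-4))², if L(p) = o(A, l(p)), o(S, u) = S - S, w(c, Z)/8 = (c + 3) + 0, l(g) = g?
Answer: 1600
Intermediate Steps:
w(c, Z) = 24 + 8*c (w(c, Z) = 8*((c + 3) + 0) = 8*((3 + c) + 0) = 8*(3 + c) = 24 + 8*c)
A = ⅕ (A = 1/5 = ⅕ ≈ 0.20000)
o(S, u) = 0
L(p) = 0
(w(2, 6) + L(-4))² = ((24 + 8*2) + 0)² = ((24 + 16) + 0)² = (40 + 0)² = 40² = 1600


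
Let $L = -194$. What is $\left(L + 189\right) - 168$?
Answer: $-173$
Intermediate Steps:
$\left(L + 189\right) - 168 = \left(-194 + 189\right) - 168 = -5 - 168 = -173$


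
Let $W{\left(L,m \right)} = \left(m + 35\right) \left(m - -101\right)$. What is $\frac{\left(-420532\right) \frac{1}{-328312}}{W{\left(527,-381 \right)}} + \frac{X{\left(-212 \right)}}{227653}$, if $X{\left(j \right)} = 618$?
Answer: $\frac{705442103767}{258604592606560} \approx 0.0027279$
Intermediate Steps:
$W{\left(L,m \right)} = \left(35 + m\right) \left(101 + m\right)$ ($W{\left(L,m \right)} = \left(35 + m\right) \left(m + 101\right) = \left(35 + m\right) \left(101 + m\right)$)
$\frac{\left(-420532\right) \frac{1}{-328312}}{W{\left(527,-381 \right)}} + \frac{X{\left(-212 \right)}}{227653} = \frac{\left(-420532\right) \frac{1}{-328312}}{3535 + \left(-381\right)^{2} + 136 \left(-381\right)} + \frac{618}{227653} = \frac{\left(-420532\right) \left(- \frac{1}{328312}\right)}{3535 + 145161 - 51816} + 618 \cdot \frac{1}{227653} = \frac{105133}{82078 \cdot 96880} + \frac{618}{227653} = \frac{105133}{82078} \cdot \frac{1}{96880} + \frac{618}{227653} = \frac{15019}{1135959520} + \frac{618}{227653} = \frac{705442103767}{258604592606560}$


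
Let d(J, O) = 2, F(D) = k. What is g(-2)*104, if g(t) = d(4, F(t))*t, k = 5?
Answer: -416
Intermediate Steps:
F(D) = 5
g(t) = 2*t
g(-2)*104 = (2*(-2))*104 = -4*104 = -416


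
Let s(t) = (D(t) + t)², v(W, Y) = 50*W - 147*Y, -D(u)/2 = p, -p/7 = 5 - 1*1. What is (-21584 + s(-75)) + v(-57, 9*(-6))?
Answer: -16135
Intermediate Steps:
p = -28 (p = -7*(5 - 1*1) = -7*(5 - 1) = -7*4 = -28)
D(u) = 56 (D(u) = -2*(-28) = 56)
v(W, Y) = -147*Y + 50*W
s(t) = (56 + t)²
(-21584 + s(-75)) + v(-57, 9*(-6)) = (-21584 + (56 - 75)²) + (-1323*(-6) + 50*(-57)) = (-21584 + (-19)²) + (-147*(-54) - 2850) = (-21584 + 361) + (7938 - 2850) = -21223 + 5088 = -16135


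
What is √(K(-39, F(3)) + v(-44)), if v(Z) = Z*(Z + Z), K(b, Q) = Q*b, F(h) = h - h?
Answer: 44*√2 ≈ 62.225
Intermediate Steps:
F(h) = 0
v(Z) = 2*Z² (v(Z) = Z*(2*Z) = 2*Z²)
√(K(-39, F(3)) + v(-44)) = √(0*(-39) + 2*(-44)²) = √(0 + 2*1936) = √(0 + 3872) = √3872 = 44*√2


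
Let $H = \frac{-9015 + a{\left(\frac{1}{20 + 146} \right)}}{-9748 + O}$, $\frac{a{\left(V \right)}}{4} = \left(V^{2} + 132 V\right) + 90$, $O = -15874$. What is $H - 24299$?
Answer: $- \frac{2144477933530}{88254979} \approx -24299.0$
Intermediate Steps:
$a{\left(V \right)} = 360 + 4 V^{2} + 528 V$ ($a{\left(V \right)} = 4 \left(\left(V^{2} + 132 V\right) + 90\right) = 4 \left(90 + V^{2} + 132 V\right) = 360 + 4 V^{2} + 528 V$)
$H = \frac{29801191}{88254979}$ ($H = \frac{-9015 + \left(360 + 4 \left(\frac{1}{20 + 146}\right)^{2} + \frac{528}{20 + 146}\right)}{-9748 - 15874} = \frac{-9015 + \left(360 + 4 \left(\frac{1}{166}\right)^{2} + \frac{528}{166}\right)}{-25622} = \left(-9015 + \left(360 + \frac{4}{27556} + 528 \cdot \frac{1}{166}\right)\right) \left(- \frac{1}{25622}\right) = \left(-9015 + \left(360 + 4 \cdot \frac{1}{27556} + \frac{264}{83}\right)\right) \left(- \frac{1}{25622}\right) = \left(-9015 + \left(360 + \frac{1}{6889} + \frac{264}{83}\right)\right) \left(- \frac{1}{25622}\right) = \left(-9015 + \frac{2501953}{6889}\right) \left(- \frac{1}{25622}\right) = \left(- \frac{59602382}{6889}\right) \left(- \frac{1}{25622}\right) = \frac{29801191}{88254979} \approx 0.33767$)
$H - 24299 = \frac{29801191}{88254979} - 24299 = - \frac{2144477933530}{88254979}$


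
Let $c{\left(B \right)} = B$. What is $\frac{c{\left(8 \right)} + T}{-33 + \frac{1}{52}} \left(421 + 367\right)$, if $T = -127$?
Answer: $\frac{696592}{245} \approx 2843.2$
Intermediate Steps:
$\frac{c{\left(8 \right)} + T}{-33 + \frac{1}{52}} \left(421 + 367\right) = \frac{8 - 127}{-33 + \frac{1}{52}} \left(421 + 367\right) = - \frac{119}{-33 + \frac{1}{52}} \cdot 788 = - \frac{119}{- \frac{1715}{52}} \cdot 788 = \left(-119\right) \left(- \frac{52}{1715}\right) 788 = \frac{884}{245} \cdot 788 = \frac{696592}{245}$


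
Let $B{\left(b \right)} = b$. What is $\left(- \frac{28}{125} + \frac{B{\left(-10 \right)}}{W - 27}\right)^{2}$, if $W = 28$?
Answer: $\frac{1633284}{15625} \approx 104.53$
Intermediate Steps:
$\left(- \frac{28}{125} + \frac{B{\left(-10 \right)}}{W - 27}\right)^{2} = \left(- \frac{28}{125} - \frac{10}{28 - 27}\right)^{2} = \left(\left(-28\right) \frac{1}{125} - \frac{10}{1}\right)^{2} = \left(- \frac{28}{125} - 10\right)^{2} = \left(- \frac{1278}{125}\right)^{2} = \frac{1633284}{15625}$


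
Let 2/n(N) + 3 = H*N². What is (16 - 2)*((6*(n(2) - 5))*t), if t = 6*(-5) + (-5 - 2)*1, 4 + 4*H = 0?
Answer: 16428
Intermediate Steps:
H = -1 (H = -1 + (¼)*0 = -1 + 0 = -1)
t = -37 (t = -30 - 7*1 = -30 - 7 = -37)
n(N) = 2/(-3 - N²)
(16 - 2)*((6*(n(2) - 5))*t) = (16 - 2)*((6*(-2/(3 + 2²) - 5))*(-37)) = 14*((6*(-2/(3 + 4) - 5))*(-37)) = 14*((6*(-2/7 - 5))*(-37)) = 14*((6*(-37/7))*(-37)) = 14*(-222/7*(-37)) = 14*(8214/7) = 16428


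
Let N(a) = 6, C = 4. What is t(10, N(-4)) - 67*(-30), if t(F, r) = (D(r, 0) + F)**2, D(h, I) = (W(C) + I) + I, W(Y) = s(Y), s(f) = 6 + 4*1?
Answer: 2410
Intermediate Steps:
s(f) = 10 (s(f) = 6 + 4 = 10)
W(Y) = 10
D(h, I) = 10 + 2*I (D(h, I) = (10 + I) + I = 10 + 2*I)
t(F, r) = (10 + F)**2 (t(F, r) = ((10 + 2*0) + F)**2 = ((10 + 0) + F)**2 = (10 + F)**2)
t(10, N(-4)) - 67*(-30) = (10 + 10)**2 - 67*(-30) = 20**2 + 2010 = 400 + 2010 = 2410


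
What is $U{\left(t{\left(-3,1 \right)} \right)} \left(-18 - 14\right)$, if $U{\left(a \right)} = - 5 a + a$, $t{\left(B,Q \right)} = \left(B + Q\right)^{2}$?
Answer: $512$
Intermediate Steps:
$U{\left(a \right)} = - 4 a$
$U{\left(t{\left(-3,1 \right)} \right)} \left(-18 - 14\right) = - 4 \left(-3 + 1\right)^{2} \left(-18 - 14\right) = - 4 \left(-2\right)^{2} \left(-18 - 14\right) = \left(-4\right) 4 \left(-32\right) = \left(-16\right) \left(-32\right) = 512$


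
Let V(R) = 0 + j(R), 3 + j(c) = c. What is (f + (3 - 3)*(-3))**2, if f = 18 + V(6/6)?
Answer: 256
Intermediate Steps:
j(c) = -3 + c
V(R) = -3 + R (V(R) = 0 + (-3 + R) = -3 + R)
f = 16 (f = 18 + (-3 + 6/6) = 18 + (-3 + 6*(1/6)) = 18 + (-3 + 1) = 18 - 2 = 16)
(f + (3 - 3)*(-3))**2 = (16 + (3 - 3)*(-3))**2 = (16 + 0*(-3))**2 = (16 + 0)**2 = 16**2 = 256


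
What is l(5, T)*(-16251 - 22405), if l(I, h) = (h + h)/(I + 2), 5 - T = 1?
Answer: -309248/7 ≈ -44178.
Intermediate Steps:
T = 4 (T = 5 - 1*1 = 5 - 1 = 4)
l(I, h) = 2*h/(2 + I) (l(I, h) = (2*h)/(2 + I) = 2*h/(2 + I))
l(5, T)*(-16251 - 22405) = (2*4/(2 + 5))*(-16251 - 22405) = (2*4/7)*(-38656) = (2*4*(⅐))*(-38656) = (8/7)*(-38656) = -309248/7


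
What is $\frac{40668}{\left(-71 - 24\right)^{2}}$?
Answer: $\frac{40668}{9025} \approx 4.5061$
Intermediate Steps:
$\frac{40668}{\left(-71 - 24\right)^{2}} = \frac{40668}{\left(-95\right)^{2}} = \frac{40668}{9025}$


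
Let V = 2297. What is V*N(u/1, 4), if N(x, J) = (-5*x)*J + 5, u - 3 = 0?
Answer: -126335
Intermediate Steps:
u = 3 (u = 3 + 0 = 3)
N(x, J) = 5 - 5*J*x (N(x, J) = -5*J*x + 5 = 5 - 5*J*x)
V*N(u/1, 4) = 2297*(5 - 5*4*3/1) = 2297*(5 - 5*4*3*1) = 2297*(5 - 5*4*3) = 2297*(5 - 60) = 2297*(-55) = -126335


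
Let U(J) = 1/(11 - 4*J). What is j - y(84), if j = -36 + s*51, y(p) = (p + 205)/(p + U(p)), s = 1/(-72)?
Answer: -26304619/655176 ≈ -40.149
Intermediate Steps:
s = -1/72 ≈ -0.013889
y(p) = (205 + p)/(p - 1/(-11 + 4*p)) (y(p) = (p + 205)/(p - 1/(-11 + 4*p)) = (205 + p)/(p - 1/(-11 + 4*p)))
j = -881/24 (j = -36 - 1/72*51 = -36 - 17/24 = -881/24 ≈ -36.708)
j - y(84) = -881/24 - (-11 + 4*84)*(205 + 84)/(-1 + 84*(-11 + 4*84)) = -881/24 - (-11 + 336)*289/(-1 + 84*(-11 + 336)) = -881/24 - 325*289/(-1 + 84*325) = -881/24 - 325*289/(-1 + 27300) = -881/24 - 325*289/27299 = -881/24 - 1*93925/27299 = -881/24 - 93925/27299 = -26304619/655176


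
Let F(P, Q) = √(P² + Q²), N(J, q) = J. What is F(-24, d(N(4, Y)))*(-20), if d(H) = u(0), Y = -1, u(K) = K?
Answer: -480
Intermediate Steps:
d(H) = 0
F(-24, d(N(4, Y)))*(-20) = √((-24)² + 0²)*(-20) = √(576 + 0)*(-20) = √576*(-20) = 24*(-20) = -480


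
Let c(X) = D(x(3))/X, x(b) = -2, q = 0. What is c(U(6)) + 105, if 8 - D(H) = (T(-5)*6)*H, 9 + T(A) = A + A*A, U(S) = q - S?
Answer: 245/3 ≈ 81.667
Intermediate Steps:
U(S) = -S (U(S) = 0 - S = -S)
T(A) = -9 + A + A² (T(A) = -9 + (A + A*A) = -9 + (A + A²) = -9 + A + A²)
D(H) = 8 - 66*H (D(H) = 8 - (-9 - 5 + (-5)²)*6*H = 8 - (-9 - 5 + 25)*6*H = 8 - 11*6*H = 8 - 66*H)
c(X) = 140/X (c(X) = (8 - 66*(-2))/X = (8 + 132)/X = 140/X)
c(U(6)) + 105 = 140/((-1*6)) + 105 = 140/(-6) + 105 = 140*(-⅙) + 105 = -70/3 + 105 = 245/3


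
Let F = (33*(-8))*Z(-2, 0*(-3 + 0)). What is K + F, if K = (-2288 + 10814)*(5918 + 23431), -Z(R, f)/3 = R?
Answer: 250227990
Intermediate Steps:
Z(R, f) = -3*R
F = -1584 (F = (33*(-8))*(-3*(-2)) = -264*6 = -1584)
K = 250229574 (K = 8526*29349 = 250229574)
K + F = 250229574 - 1584 = 250227990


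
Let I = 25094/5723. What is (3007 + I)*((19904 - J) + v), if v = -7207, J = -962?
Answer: 235401323145/5723 ≈ 4.1132e+7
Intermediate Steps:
I = 25094/5723 (I = 25094*(1/5723) = 25094/5723 ≈ 4.3848)
(3007 + I)*((19904 - J) + v) = (3007 + 25094/5723)*((19904 - 1*(-962)) - 7207) = 17234155*((19904 + 962) - 7207)/5723 = 17234155*(20866 - 7207)/5723 = (17234155/5723)*13659 = 235401323145/5723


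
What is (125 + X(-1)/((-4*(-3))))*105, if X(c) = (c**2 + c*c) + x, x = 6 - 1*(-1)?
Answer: 52815/4 ≈ 13204.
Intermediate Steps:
x = 7 (x = 6 + 1 = 7)
X(c) = 7 + 2*c**2 (X(c) = (c**2 + c*c) + 7 = (c**2 + c**2) + 7 = 2*c**2 + 7 = 7 + 2*c**2)
(125 + X(-1)/((-4*(-3))))*105 = (125 + (7 + 2*(-1)**2)/((-4*(-3))))*105 = (125 + (7 + 2*1)/12)*105 = (125 + (7 + 2)*(1/12))*105 = (125 + 9*(1/12))*105 = (125 + 3/4)*105 = (503/4)*105 = 52815/4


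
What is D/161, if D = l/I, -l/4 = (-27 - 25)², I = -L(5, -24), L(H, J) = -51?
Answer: -10816/8211 ≈ -1.3173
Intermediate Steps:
I = 51 (I = -1*(-51) = 51)
l = -10816 (l = -4*(-27 - 25)² = -4*(-52)² = -4*2704 = -10816)
D = -10816/51 ≈ -212.08
D/161 = -10816/51/161 = -10816/51*1/161 = -10816/8211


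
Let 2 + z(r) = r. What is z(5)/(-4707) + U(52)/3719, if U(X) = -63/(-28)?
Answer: -755/23340444 ≈ -3.2347e-5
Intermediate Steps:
U(X) = 9/4 (U(X) = -63*(-1/28) = 9/4)
z(r) = -2 + r
z(5)/(-4707) + U(52)/3719 = (-2 + 5)/(-4707) + (9/4)/3719 = 3*(-1/4707) + (9/4)*(1/3719) = -1/1569 + 9/14876 = -755/23340444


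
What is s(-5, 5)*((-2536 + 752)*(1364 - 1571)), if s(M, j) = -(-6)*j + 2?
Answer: 11817216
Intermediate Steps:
s(M, j) = 2 + 6*j (s(M, j) = 6*j + 2 = 2 + 6*j)
s(-5, 5)*((-2536 + 752)*(1364 - 1571)) = (2 + 6*5)*((-2536 + 752)*(1364 - 1571)) = (2 + 30)*(-1784*(-207)) = 32*369288 = 11817216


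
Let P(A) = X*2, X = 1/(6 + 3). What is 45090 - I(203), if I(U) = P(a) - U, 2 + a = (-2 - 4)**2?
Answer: 407635/9 ≈ 45293.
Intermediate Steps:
a = 34 (a = -2 + (-2 - 4)**2 = -2 + (-6)**2 = -2 + 36 = 34)
X = 1/9 ≈ 0.11111
P(A) = 2/9 (P(A) = (1/9)*2 = 2/9)
I(U) = 2/9 - U
45090 - I(203) = 45090 - (2/9 - 1*203) = 45090 - (2/9 - 203) = 45090 - 1*(-1825/9) = 45090 + 1825/9 = 407635/9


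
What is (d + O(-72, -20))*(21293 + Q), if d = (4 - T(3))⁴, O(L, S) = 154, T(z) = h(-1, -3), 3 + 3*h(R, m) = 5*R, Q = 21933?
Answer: 7455361124/81 ≈ 9.2041e+7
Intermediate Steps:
h(R, m) = -1 + 5*R/3 (h(R, m) = -1 + (5*R)/3 = -1 + 5*R/3)
T(z) = -8/3 (T(z) = -1 + (5/3)*(-1) = -1 - 5/3 = -8/3)
d = 160000/81 (d = (4 - 1*(-8/3))⁴ = (4 + 8/3)⁴ = (20/3)⁴ = 160000/81 ≈ 1975.3)
(d + O(-72, -20))*(21293 + Q) = (160000/81 + 154)*(21293 + 21933) = (172474/81)*43226 = 7455361124/81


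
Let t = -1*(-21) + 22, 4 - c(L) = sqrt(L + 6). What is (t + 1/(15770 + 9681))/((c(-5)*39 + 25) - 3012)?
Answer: -78171/5217455 ≈ -0.014983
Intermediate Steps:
c(L) = 4 - sqrt(6 + L) (c(L) = 4 - sqrt(L + 6) = 4 - sqrt(6 + L))
t = 43 (t = 21 + 22 = 43)
(t + 1/(15770 + 9681))/((c(-5)*39 + 25) - 3012) = (43 + 1/(15770 + 9681))/(((4 - sqrt(6 - 5))*39 + 25) - 3012) = (43 + 1/25451)/(((4 - sqrt(1))*39 + 25) - 3012) = (43 + 1/25451)/(((4 - 1*1)*39 + 25) - 3012) = 1094394/(25451*(((4 - 1)*39 + 25) - 3012)) = 1094394/(25451*((3*39 + 25) - 3012)) = 1094394/(25451*((117 + 25) - 3012)) = 1094394/(25451*(142 - 3012)) = (1094394/25451)/(-2870) = (1094394/25451)*(-1/2870) = -78171/5217455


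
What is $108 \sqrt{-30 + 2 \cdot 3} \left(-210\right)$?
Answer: $- 45360 i \sqrt{6} \approx - 1.1111 \cdot 10^{5} i$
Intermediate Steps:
$108 \sqrt{-30 + 2 \cdot 3} \left(-210\right) = 108 \sqrt{-30 + 6} \left(-210\right) = 108 \sqrt{-24} \left(-210\right) = 108 \cdot 2 i \sqrt{6} \left(-210\right) = 216 i \sqrt{6} \left(-210\right) = - 45360 i \sqrt{6}$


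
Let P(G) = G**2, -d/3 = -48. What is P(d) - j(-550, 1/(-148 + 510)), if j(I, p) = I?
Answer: 21286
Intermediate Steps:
d = 144 (d = -3*(-48) = 144)
P(d) - j(-550, 1/(-148 + 510)) = 144**2 - 1*(-550) = 20736 + 550 = 21286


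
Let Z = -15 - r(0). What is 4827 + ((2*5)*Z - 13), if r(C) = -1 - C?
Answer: 4674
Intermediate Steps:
Z = -14 (Z = -15 - (-1 - 1*0) = -15 - (-1 + 0) = -15 - 1*(-1) = -15 + 1 = -14)
4827 + ((2*5)*Z - 13) = 4827 + ((2*5)*(-14) - 13) = 4827 + (10*(-14) - 13) = 4827 + (-140 - 13) = 4827 - 153 = 4674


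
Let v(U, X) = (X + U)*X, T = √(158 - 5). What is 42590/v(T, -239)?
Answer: 21295/28484 + 63885*√17/6807676 ≈ 0.78631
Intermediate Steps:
T = 3*√17 (T = √153 = 3*√17 ≈ 12.369)
v(U, X) = X*(U + X) (v(U, X) = (U + X)*X = X*(U + X))
42590/v(T, -239) = 42590/((-239*(3*√17 - 239))) = 42590/((-239*(-239 + 3*√17))) = 42590/(57121 - 717*√17)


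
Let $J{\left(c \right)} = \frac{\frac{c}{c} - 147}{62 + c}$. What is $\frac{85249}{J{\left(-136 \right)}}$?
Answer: $\frac{3154213}{73} \approx 43208.0$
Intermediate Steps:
$J{\left(c \right)} = - \frac{146}{62 + c}$ ($J{\left(c \right)} = \frac{1 - 147}{62 + c} = - \frac{146}{62 + c}$)
$\frac{85249}{J{\left(-136 \right)}} = \frac{85249}{\left(-146\right) \frac{1}{62 - 136}} = \frac{85249}{\left(-146\right) \frac{1}{-74}} = \frac{85249}{\left(-146\right) \left(- \frac{1}{74}\right)} = \frac{85249}{\frac{73}{37}} = 85249 \cdot \frac{37}{73} = \frac{3154213}{73}$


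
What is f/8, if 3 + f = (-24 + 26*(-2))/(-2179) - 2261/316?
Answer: -6968395/5508512 ≈ -1.2650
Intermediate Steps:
f = -6968395/688564 (f = -3 + ((-24 + 26*(-2))/(-2179) - 2261/316) = -3 + ((-24 - 52)*(-1/2179) - 2261*1/316) = -3 + (-76*(-1/2179) - 2261/316) = -3 + (76/2179 - 2261/316) = -3 - 4902703/688564 = -6968395/688564 ≈ -10.120)
f/8 = -6968395/688564/8 = -6968395/688564*1/8 = -6968395/5508512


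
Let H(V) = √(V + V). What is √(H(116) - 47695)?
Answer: √(-47695 + 2*√58) ≈ 218.36*I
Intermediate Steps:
H(V) = √2*√V (H(V) = √(2*V) = √2*√V)
√(H(116) - 47695) = √(√2*√116 - 47695) = √(√2*(2*√29) - 47695) = √(2*√58 - 47695) = √(-47695 + 2*√58)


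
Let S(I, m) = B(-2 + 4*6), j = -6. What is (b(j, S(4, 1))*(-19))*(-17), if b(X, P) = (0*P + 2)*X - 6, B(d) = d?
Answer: -5814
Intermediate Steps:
S(I, m) = 22 (S(I, m) = -2 + 4*6 = -2 + 24 = 22)
b(X, P) = -6 + 2*X (b(X, P) = (0 + 2)*X - 6 = 2*X - 6 = -6 + 2*X)
(b(j, S(4, 1))*(-19))*(-17) = ((-6 + 2*(-6))*(-19))*(-17) = ((-6 - 12)*(-19))*(-17) = -18*(-19)*(-17) = 342*(-17) = -5814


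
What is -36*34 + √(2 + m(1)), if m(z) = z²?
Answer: -1224 + √3 ≈ -1222.3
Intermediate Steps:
-36*34 + √(2 + m(1)) = -36*34 + √(2 + 1²) = -1224 + √(2 + 1) = -1224 + √3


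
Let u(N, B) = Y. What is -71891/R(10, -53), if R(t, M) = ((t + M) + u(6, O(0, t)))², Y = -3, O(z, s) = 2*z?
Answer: -71891/2116 ≈ -33.975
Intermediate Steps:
u(N, B) = -3
R(t, M) = (-3 + M + t)² (R(t, M) = ((t + M) - 3)² = ((M + t) - 3)² = (-3 + M + t)²)
-71891/R(10, -53) = -71891/(-3 - 53 + 10)² = -71891/((-46)²) = -71891/2116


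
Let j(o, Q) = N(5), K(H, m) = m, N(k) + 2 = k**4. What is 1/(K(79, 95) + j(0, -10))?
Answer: 1/718 ≈ 0.0013928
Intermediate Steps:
N(k) = -2 + k**4
j(o, Q) = 623 (j(o, Q) = -2 + 5**4 = -2 + 625 = 623)
1/(K(79, 95) + j(0, -10)) = 1/(95 + 623) = 1/718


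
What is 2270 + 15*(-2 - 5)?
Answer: 2165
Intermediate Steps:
2270 + 15*(-2 - 5) = 2270 + 15*(-7) = 2270 - 105 = 2165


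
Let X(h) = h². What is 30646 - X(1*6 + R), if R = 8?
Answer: 30450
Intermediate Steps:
30646 - X(1*6 + R) = 30646 - (1*6 + 8)² = 30646 - (6 + 8)² = 30646 - 1*14² = 30646 - 1*196 = 30646 - 196 = 30450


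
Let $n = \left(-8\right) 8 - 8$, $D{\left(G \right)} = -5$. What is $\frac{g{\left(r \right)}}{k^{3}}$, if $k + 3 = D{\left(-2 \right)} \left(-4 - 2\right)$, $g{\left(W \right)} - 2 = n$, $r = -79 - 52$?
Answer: $- \frac{70}{19683} \approx -0.0035564$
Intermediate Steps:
$r = -131$
$n = -72$ ($n = -64 - 8 = -72$)
$g{\left(W \right)} = -70$ ($g{\left(W \right)} = 2 - 72 = -70$)
$k = 27$ ($k = -3 - 5 \left(-4 - 2\right) = -3 - -30 = -3 + 30 = 27$)
$\frac{g{\left(r \right)}}{k^{3}} = - \frac{70}{27^{3}} = - \frac{70}{19683}$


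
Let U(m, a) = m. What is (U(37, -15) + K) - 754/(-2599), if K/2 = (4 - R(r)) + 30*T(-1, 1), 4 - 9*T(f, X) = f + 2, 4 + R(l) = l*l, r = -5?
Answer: 60531/2599 ≈ 23.290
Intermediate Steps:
R(l) = -4 + l**2 (R(l) = -4 + l*l = -4 + l**2)
T(f, X) = 2/9 - f/9 (T(f, X) = 4/9 - (f + 2)/9 = 4/9 - (2 + f)/9 = 4/9 + (-2/9 - f/9) = 2/9 - f/9)
K = -14 (K = 2*((4 - (-4 + (-5)**2)) + 30*(2/9 - 1/9*(-1))) = 2*((4 - (-4 + 25)) + 30*(2/9 + 1/9)) = 2*((4 - 1*21) + 30*(1/3)) = 2*((4 - 21) + 10) = 2*(-17 + 10) = 2*(-7) = -14)
(U(37, -15) + K) - 754/(-2599) = (37 - 14) - 754/(-2599) = 23 - 754*(-1/2599) = 23 + 754/2599 = 60531/2599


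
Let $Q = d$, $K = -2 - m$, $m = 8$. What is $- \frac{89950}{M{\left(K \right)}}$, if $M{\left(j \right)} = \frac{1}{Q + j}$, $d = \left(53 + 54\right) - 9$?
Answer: $-7915600$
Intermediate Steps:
$d = 98$ ($d = 107 - 9 = 98$)
$K = -10$ ($K = -2 - 8 = -10$)
$Q = 98$
$M{\left(j \right)} = \frac{1}{98 + j}$
$- \frac{89950}{M{\left(K \right)}} = - \frac{89950}{\frac{1}{98 - 10}} = - \frac{89950}{\frac{1}{88}} = - 89950 \frac{1}{\frac{1}{88}} = \left(-89950\right) 88 = -7915600$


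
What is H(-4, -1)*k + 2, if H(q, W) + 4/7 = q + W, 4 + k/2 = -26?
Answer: 2354/7 ≈ 336.29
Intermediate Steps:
k = -60 (k = -8 + 2*(-26) = -8 - 52 = -60)
H(q, W) = -4/7 + W + q (H(q, W) = -4/7 + (q + W) = -4/7 + (W + q) = -4/7 + W + q)
H(-4, -1)*k + 2 = (-4/7 - 1 - 4)*(-60) + 2 = -39/7*(-60) + 2 = 2340/7 + 2 = 2354/7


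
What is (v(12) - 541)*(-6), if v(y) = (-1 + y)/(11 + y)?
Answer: 74592/23 ≈ 3243.1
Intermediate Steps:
v(y) = (-1 + y)/(11 + y)
(v(12) - 541)*(-6) = ((-1 + 12)/(11 + 12) - 541)*(-6) = (11/23 - 541)*(-6) = -12432/23*(-6) = 74592/23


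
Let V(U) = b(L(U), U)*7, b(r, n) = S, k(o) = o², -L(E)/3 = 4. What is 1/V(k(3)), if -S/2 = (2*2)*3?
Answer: -1/168 ≈ -0.0059524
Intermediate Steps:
L(E) = -12 (L(E) = -3*4 = -12)
S = -24 (S = -2*2*2*3 = -8*3 = -2*12 = -24)
b(r, n) = -24
V(U) = -168 (V(U) = -24*7 = -168)
1/V(k(3)) = 1/(-168) = -1/168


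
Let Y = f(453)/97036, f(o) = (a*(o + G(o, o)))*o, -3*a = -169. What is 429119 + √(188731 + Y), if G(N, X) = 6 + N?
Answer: 429119 + √111209166972199/24259 ≈ 4.2955e+5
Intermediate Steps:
a = 169/3 (a = -⅓*(-169) = 169/3 ≈ 56.333)
f(o) = o*(338 + 338*o/3) (f(o) = (169*(o + (6 + o))/3)*o = (169*(6 + 2*o)/3)*o = (338 + 338*o/3)*o = o*(338 + 338*o/3))
Y = 5818332/24259 (Y = ((338/3)*453*(3 + 453))/97036 = ((338/3)*453*456)*(1/97036) = 23273328*(1/97036) = 5818332/24259 ≈ 239.84)
429119 + √(188731 + Y) = 429119 + √(188731 + 5818332/24259) = 429119 + √(4584243661/24259) = 429119 + √111209166972199/24259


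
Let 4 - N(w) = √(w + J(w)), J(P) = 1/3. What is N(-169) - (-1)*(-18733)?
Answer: -18729 - I*√1518/3 ≈ -18729.0 - 12.987*I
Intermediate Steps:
J(P) = ⅓
N(w) = 4 - √(⅓ + w) (N(w) = 4 - √(w + ⅓) = 4 - √(⅓ + w))
N(-169) - (-1)*(-18733) = (4 - √(3 + 9*(-169))/3) - (-1)*(-18733) = (4 - √(3 - 1521)/3) - 1*18733 = (4 - I*√1518/3) - 18733 = -18729 - I*√1518/3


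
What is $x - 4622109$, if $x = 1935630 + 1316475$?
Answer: $-1370004$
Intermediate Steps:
$x = 3252105$
$x - 4622109 = 3252105 - 4622109 = -1370004$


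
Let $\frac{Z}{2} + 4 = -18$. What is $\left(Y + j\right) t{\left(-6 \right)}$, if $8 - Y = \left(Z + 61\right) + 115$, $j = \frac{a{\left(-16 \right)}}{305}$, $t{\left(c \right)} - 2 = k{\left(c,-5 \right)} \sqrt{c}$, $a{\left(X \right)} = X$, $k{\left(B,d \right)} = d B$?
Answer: $- \frac{75672}{305} - \frac{227016 i \sqrt{6}}{61} \approx -248.1 - 9116.0 i$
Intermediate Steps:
$k{\left(B,d \right)} = B d$
$Z = -44$ ($Z = -8 + 2 \left(-18\right) = -8 - 36 = -44$)
$t{\left(c \right)} = 2 - 5 c^{\frac{3}{2}}$ ($t{\left(c \right)} = 2 + c \left(-5\right) \sqrt{c} = 2 + - 5 c \sqrt{c} = 2 - 5 c^{\frac{3}{2}}$)
$j = - \frac{16}{305} \approx -0.052459$
$Y = -124$ ($Y = 8 - \left(\left(-44 + 61\right) + 115\right) = 8 - \left(17 + 115\right) = 8 - 132 = -124$)
$\left(Y + j\right) t{\left(-6 \right)} = \left(-124 - \frac{16}{305}\right) \left(2 - 5 \left(-6\right)^{\frac{3}{2}}\right) = - \frac{37836 \left(2 - 5 \left(- 6 i \sqrt{6}\right)\right)}{305} = - \frac{37836 \left(2 + 30 i \sqrt{6}\right)}{305} = - \frac{75672}{305} - \frac{227016 i \sqrt{6}}{61}$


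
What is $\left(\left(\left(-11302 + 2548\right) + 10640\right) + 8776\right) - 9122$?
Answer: $1540$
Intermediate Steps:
$\left(\left(\left(-11302 + 2548\right) + 10640\right) + 8776\right) - 9122 = \left(\left(-8754 + 10640\right) + 8776\right) - 9122 = \left(1886 + 8776\right) - 9122 = 10662 - 9122 = 1540$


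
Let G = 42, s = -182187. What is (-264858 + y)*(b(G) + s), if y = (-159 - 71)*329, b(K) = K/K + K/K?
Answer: 62039093680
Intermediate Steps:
b(K) = 2 (b(K) = 1 + 1 = 2)
y = -75670 (y = -230*329 = -75670)
(-264858 + y)*(b(G) + s) = (-264858 - 75670)*(2 - 182187) = -340528*(-182185) = 62039093680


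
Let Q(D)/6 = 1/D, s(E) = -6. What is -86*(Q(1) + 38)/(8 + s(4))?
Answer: -1892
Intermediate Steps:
Q(D) = 6/D
-86*(Q(1) + 38)/(8 + s(4)) = -86*(6/1 + 38)/(8 - 6) = -86*(6*1 + 38)/2 = -86*(6 + 38)/2 = -3784/2 = -86*22 = -1892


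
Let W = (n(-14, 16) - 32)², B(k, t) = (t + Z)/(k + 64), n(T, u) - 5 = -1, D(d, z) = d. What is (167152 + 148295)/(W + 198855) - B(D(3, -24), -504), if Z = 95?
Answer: 9344300/1215983 ≈ 7.6846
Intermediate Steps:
n(T, u) = 4 (n(T, u) = 5 - 1 = 4)
B(k, t) = (95 + t)/(64 + k) (B(k, t) = (t + 95)/(k + 64) = (95 + t)/(64 + k))
W = 784 (W = (4 - 32)² = (-28)² = 784)
(167152 + 148295)/(W + 198855) - B(D(3, -24), -504) = (167152 + 148295)/(784 + 198855) - (95 - 504)/(64 + 3) = 315447/199639 - (-409)/67 = 315447*(1/199639) - (-409)/67 = 28677/18149 - 1*(-409/67) = 28677/18149 + 409/67 = 9344300/1215983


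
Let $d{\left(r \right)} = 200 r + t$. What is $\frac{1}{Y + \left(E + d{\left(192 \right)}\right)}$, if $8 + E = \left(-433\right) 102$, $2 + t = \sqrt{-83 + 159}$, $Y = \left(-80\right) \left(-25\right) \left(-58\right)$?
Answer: $- \frac{30444}{3707348525} - \frac{\sqrt{19}}{7414697050} \approx -8.2124 \cdot 10^{-6}$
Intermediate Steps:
$Y = -116000$ ($Y = 2000 \left(-58\right) = -116000$)
$t = -2 + 2 \sqrt{19}$ ($t = -2 + \sqrt{-83 + 159} = -2 + \sqrt{76} = -2 + 2 \sqrt{19} \approx 6.7178$)
$E = -44174$ ($E = -8 - 44166 = -44174$)
$d{\left(r \right)} = -2 + 2 \sqrt{19} + 200 r$ ($d{\left(r \right)} = 200 r - \left(2 - 2 \sqrt{19}\right) = -2 + 2 \sqrt{19} + 200 r$)
$\frac{1}{Y + \left(E + d{\left(192 \right)}\right)} = \frac{1}{-116000 - \left(5776 - 2 \sqrt{19}\right)} = \frac{1}{-121776 + 2 \sqrt{19}}$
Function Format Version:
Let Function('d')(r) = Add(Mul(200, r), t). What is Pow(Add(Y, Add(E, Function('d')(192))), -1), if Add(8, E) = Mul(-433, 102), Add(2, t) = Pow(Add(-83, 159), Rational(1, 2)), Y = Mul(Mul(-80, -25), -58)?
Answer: Add(Rational(-30444, 3707348525), Mul(Rational(-1, 7414697050), Pow(19, Rational(1, 2)))) ≈ -8.2124e-6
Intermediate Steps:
Y = -116000 (Y = Mul(2000, -58) = -116000)
t = Add(-2, Mul(2, Pow(19, Rational(1, 2)))) (t = Add(-2, Pow(Add(-83, 159), Rational(1, 2))) = Add(-2, Pow(76, Rational(1, 2))) = Add(-2, Mul(2, Pow(19, Rational(1, 2)))) ≈ 6.7178)
E = -44174 (E = Add(-8, Mul(-433, 102)) = Add(-8, -44166) = -44174)
Function('d')(r) = Add(-2, Mul(2, Pow(19, Rational(1, 2))), Mul(200, r)) (Function('d')(r) = Add(Mul(200, r), Add(-2, Mul(2, Pow(19, Rational(1, 2))))) = Add(-2, Mul(2, Pow(19, Rational(1, 2))), Mul(200, r)))
Pow(Add(Y, Add(E, Function('d')(192))), -1) = Pow(Add(-116000, Add(-44174, Add(-2, Mul(2, Pow(19, Rational(1, 2))), Mul(200, 192)))), -1) = Pow(Add(-116000, Add(-44174, Add(-2, Mul(2, Pow(19, Rational(1, 2))), 38400))), -1) = Pow(Add(-116000, Add(-44174, Add(38398, Mul(2, Pow(19, Rational(1, 2)))))), -1) = Pow(Add(-116000, Add(-5776, Mul(2, Pow(19, Rational(1, 2))))), -1) = Pow(Add(-121776, Mul(2, Pow(19, Rational(1, 2)))), -1)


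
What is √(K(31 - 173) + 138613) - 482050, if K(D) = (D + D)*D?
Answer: -482050 + √178941 ≈ -4.8163e+5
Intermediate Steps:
K(D) = 2*D² (K(D) = (2*D)*D = 2*D²)
√(K(31 - 173) + 138613) - 482050 = √(2*(31 - 173)² + 138613) - 482050 = √(2*(-142)² + 138613) - 482050 = √(2*20164 + 138613) - 482050 = √(40328 + 138613) - 482050 = √178941 - 482050 = -482050 + √178941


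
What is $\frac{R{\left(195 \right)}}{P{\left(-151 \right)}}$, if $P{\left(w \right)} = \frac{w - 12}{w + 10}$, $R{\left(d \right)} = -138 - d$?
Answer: $- \frac{46953}{163} \approx -288.06$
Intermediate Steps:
$P{\left(w \right)} = \frac{-12 + w}{10 + w}$
$\frac{R{\left(195 \right)}}{P{\left(-151 \right)}} = \frac{-138 - 195}{\frac{1}{10 - 151} \left(-12 - 151\right)} = \frac{-138 - 195}{\frac{1}{-141} \left(-163\right)} = - \frac{333}{\left(- \frac{1}{141}\right) \left(-163\right)} = - \frac{333}{\frac{163}{141}} = \left(-333\right) \frac{141}{163} = - \frac{46953}{163}$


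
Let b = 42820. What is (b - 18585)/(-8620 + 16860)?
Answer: 4847/1648 ≈ 2.9411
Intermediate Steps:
(b - 18585)/(-8620 + 16860) = (42820 - 18585)/(-8620 + 16860) = 24235/8240 = 24235*(1/8240) = 4847/1648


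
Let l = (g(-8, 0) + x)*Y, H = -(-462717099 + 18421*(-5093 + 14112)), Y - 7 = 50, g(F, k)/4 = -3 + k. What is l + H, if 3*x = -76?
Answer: 296575972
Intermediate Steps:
x = -76/3 (x = (⅓)*(-76) = -76/3 ≈ -25.333)
g(F, k) = -12 + 4*k (g(F, k) = 4*(-3 + k) = -12 + 4*k)
Y = 57 (Y = 7 + 50 = 57)
H = 296578100 (H = -18421/(1/(-20338 + (9019 - 4781))) = -18421/(1/(-20338 + 4238)) = -18421/(1/(-16100)) = -18421/(-1/16100) = -18421*(-16100) = 296578100)
l = -2128 (l = ((-12 + 4*0) - 76/3)*57 = ((-12 + 0) - 76/3)*57 = (-12 - 76/3)*57 = -112/3*57 = -2128)
l + H = -2128 + 296578100 = 296575972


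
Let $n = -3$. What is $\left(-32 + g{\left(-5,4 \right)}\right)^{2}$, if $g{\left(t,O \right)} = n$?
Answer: $1225$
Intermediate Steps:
$g{\left(t,O \right)} = -3$
$\left(-32 + g{\left(-5,4 \right)}\right)^{2} = \left(-32 - 3\right)^{2} = \left(-35\right)^{2} = 1225$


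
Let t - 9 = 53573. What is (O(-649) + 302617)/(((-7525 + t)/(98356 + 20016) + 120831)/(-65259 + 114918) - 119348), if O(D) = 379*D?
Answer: -332978508193608/701541305390315 ≈ -0.47464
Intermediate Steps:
t = 53582 (t = 9 + 53573 = 53582)
(O(-649) + 302617)/(((-7525 + t)/(98356 + 20016) + 120831)/(-65259 + 114918) - 119348) = (379*(-649) + 302617)/(((-7525 + 53582)/(98356 + 20016) + 120831)/(-65259 + 114918) - 119348) = (-245971 + 302617)/((46057/118372 + 120831)/49659 - 119348) = 56646/((46057*(1/118372) + 120831)*(1/49659) - 119348) = 56646/((46057/118372 + 120831)*(1/49659) - 119348) = 56646/((14303053189/118372)*(1/49659) - 119348) = 56646/(14303053189/5878235148 - 119348) = 56646/(-701541305390315/5878235148) = 56646*(-5878235148/701541305390315) = -332978508193608/701541305390315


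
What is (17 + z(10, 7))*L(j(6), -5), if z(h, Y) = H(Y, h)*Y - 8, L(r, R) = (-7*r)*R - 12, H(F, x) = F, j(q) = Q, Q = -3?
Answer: -6786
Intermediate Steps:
j(q) = -3
L(r, R) = -12 - 7*R*r (L(r, R) = -7*R*r - 12 = -12 - 7*R*r)
z(h, Y) = -8 + Y**2 (z(h, Y) = Y*Y - 8 = Y**2 - 8 = -8 + Y**2)
(17 + z(10, 7))*L(j(6), -5) = (17 + (-8 + 7**2))*(-12 - 7*(-5)*(-3)) = (17 + (-8 + 49))*(-12 - 105) = (17 + 41)*(-117) = 58*(-117) = -6786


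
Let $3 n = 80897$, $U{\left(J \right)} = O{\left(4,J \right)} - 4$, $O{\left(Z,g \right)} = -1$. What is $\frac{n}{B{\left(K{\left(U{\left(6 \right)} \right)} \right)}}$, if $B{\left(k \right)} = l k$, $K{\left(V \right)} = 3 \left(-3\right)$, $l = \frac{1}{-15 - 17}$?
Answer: $\frac{2588704}{27} \approx 95878.0$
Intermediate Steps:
$l = - \frac{1}{32}$ ($l = \frac{1}{-32} = - \frac{1}{32} \approx -0.03125$)
$U{\left(J \right)} = -5$ ($U{\left(J \right)} = -1 - 4 = -5$)
$K{\left(V \right)} = -9$
$B{\left(k \right)} = - \frac{k}{32}$
$n = \frac{80897}{3}$ ($n = \frac{1}{3} \cdot 80897 = \frac{80897}{3} \approx 26966.0$)
$\frac{n}{B{\left(K{\left(U{\left(6 \right)} \right)} \right)}} = \frac{80897}{3 \left(\left(- \frac{1}{32}\right) \left(-9\right)\right)} = \frac{80897}{3 \cdot \frac{9}{32}} = \frac{80897}{3} \cdot \frac{32}{9} = \frac{2588704}{27}$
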